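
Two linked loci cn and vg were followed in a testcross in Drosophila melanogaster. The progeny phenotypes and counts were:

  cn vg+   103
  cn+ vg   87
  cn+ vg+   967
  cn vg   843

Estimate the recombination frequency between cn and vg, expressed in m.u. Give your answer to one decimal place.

The two most frequent classes, cn+ vg+ (967) and cn vg (843), are the parental types, so the F1 was cn+ vg+ / cn vg.
The recombinant classes are cn+ vg and cn vg+: 87 + 103 = 190.
Recombination frequency = 190/2000 = 0.0950 ≈ 9.5%, i.e. 9.5 m.u.

9.5 m.u.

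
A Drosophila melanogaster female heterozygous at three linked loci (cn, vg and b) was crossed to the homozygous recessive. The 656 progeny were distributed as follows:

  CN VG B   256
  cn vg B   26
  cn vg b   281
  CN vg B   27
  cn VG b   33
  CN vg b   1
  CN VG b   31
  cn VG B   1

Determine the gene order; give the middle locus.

cn

The two most frequent reciprocal classes, cn vg b and CN VG B, are the parental types, so the F1 was cn vg b / CN VG B.
The two rarest classes, CN vg b and cn VG B, are the double crossovers. Comparing them with the parentals, only the cn allele has switched, so cn is the middle locus and the order is b – cn – vg.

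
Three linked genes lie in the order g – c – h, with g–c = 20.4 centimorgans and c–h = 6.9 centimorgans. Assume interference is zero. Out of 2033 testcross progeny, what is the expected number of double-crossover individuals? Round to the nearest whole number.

Map distances give recombination frequencies of 0.204 and 0.069 for the two intervals.
With no interference, expected double-crossover frequency = 0.204 × 0.069 = 0.01408.
Expected number = 0.01408 × 2033 = 28.62 ≈ 29.

29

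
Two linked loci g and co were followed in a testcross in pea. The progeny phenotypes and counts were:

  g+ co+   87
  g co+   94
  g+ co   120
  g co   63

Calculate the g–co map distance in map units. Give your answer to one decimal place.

41.2 map units

The two most frequent classes, g+ co (120) and g co+ (94), are the parental types, so the F1 was g+ co / g co+.
The recombinant classes are g+ co+ and g co: 87 + 63 = 150.
Recombination frequency = 150/364 = 0.4121 ≈ 41.2%, i.e. 41.2 map units.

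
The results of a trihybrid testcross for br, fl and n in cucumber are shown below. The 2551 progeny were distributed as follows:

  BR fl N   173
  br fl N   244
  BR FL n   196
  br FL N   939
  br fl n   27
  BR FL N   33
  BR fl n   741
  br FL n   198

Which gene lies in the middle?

The two most frequent reciprocal classes, br FL N and BR fl n, are the parental types, so the F1 was br FL N / BR fl n.
The two rarest classes, BR FL N and br fl n, are the double crossovers. Comparing them with the parentals, only the br allele has switched, so br is the middle locus and the order is fl – br – n.

br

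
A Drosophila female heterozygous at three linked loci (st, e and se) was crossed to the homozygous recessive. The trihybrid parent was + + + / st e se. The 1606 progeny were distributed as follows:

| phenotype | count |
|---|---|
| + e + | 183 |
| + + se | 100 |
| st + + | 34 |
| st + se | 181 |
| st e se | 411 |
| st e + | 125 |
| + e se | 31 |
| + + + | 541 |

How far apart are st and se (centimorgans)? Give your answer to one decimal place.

The two rarest classes, st + + and + e se, are the double crossovers. Comparing them with the parentals, only the st allele has switched, so st is the middle locus and the order is se – st – e.
Crossovers in the se–st interval produce the single-crossover classes + + se and st e + (100 + 125 = 225) plus the double crossovers (65).
RF(se–st) = (225 + 65) / 1606 = 290/1606 = 0.1806 → 18.1 centimorgans.

18.1 centimorgans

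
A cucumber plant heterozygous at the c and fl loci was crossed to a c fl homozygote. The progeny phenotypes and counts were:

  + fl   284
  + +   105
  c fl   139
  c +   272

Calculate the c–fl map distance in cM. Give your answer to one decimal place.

30.5 cM

The two most frequent classes, + fl (284) and c + (272), are the parental types, so the F1 was + fl / c +.
The recombinant classes are + + and c fl: 105 + 139 = 244.
Recombination frequency = 244/800 = 0.3050 ≈ 30.5%, i.e. 30.5 cM.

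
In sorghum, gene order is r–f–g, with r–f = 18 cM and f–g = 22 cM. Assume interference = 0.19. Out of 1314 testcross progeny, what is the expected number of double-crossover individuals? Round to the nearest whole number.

42

Map distances give recombination frequencies of 0.180 and 0.220 for the two intervals.
With interference 0.19 (so coincidence = 0.81), expected double-crossover frequency = 0.180 × 0.220 × 0.81 = 0.03208.
Expected number = 0.03208 × 1314 = 42.15 ≈ 42.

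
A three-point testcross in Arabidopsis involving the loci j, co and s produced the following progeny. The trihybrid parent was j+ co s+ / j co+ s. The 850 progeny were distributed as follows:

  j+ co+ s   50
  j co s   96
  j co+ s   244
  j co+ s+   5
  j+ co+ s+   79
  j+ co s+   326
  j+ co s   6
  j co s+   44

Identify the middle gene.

The two rarest classes, j+ co s and j co+ s+, are the double crossovers. Comparing them with the parentals, only the s allele has switched, so s is the middle locus and the order is co – s – j.

s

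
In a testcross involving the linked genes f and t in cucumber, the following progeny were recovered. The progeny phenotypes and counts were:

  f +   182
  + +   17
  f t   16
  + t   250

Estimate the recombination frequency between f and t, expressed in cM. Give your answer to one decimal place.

7.1 cM

The two most frequent classes, + t (250) and f + (182), are the parental types, so the F1 was + t / f +.
The recombinant classes are + + and f t: 17 + 16 = 33.
Recombination frequency = 33/465 = 0.0710 ≈ 7.1%, i.e. 7.1 cM.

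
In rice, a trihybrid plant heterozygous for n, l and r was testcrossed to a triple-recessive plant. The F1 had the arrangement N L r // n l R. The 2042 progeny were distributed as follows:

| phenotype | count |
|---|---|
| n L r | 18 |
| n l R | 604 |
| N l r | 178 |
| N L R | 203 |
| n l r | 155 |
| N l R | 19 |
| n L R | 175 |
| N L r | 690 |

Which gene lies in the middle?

The two rarest classes, n L r and N l R, are the double crossovers. Comparing them with the parentals, only the n allele has switched, so n is the middle locus and the order is l – n – r.

n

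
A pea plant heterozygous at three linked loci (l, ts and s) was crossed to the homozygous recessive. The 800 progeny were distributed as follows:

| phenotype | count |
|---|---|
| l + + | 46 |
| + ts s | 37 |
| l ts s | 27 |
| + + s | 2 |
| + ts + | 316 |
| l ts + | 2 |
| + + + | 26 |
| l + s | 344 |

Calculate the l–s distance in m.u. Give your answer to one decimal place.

The two most frequent reciprocal classes, l + s and + ts +, are the parental types, so the F1 was l + s / + ts +.
The two rarest classes, + + s and l ts +, are the double crossovers. Comparing them with the parentals, only the l allele has switched, so l is the middle locus and the order is ts – l – s.
Crossovers in the l–s interval produce the single-crossover classes l + + and + ts s (46 + 37 = 83) plus the double crossovers (4).
RF(l–s) = (83 + 4) / 800 = 87/800 = 0.1087 → 10.9 m.u.

10.9 m.u.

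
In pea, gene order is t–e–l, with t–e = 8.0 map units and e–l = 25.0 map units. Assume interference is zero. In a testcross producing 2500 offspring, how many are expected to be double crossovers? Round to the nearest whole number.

Map distances give recombination frequencies of 0.080 and 0.250 for the two intervals.
With no interference, expected double-crossover frequency = 0.080 × 0.250 = 0.02000.
Expected number = 0.02000 × 2500 = 50.00 ≈ 50.

50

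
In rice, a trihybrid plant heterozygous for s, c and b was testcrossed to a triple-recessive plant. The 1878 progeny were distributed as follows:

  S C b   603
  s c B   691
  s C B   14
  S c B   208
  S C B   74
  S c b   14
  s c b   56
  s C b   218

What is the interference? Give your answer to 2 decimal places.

0.27

The two most frequent reciprocal classes, s c B and S C b, are the parental types, so the F1 was s c B / S C b.
The two rarest classes, s C B and S c b, are the double crossovers. Comparing them with the parentals, only the c allele has switched, so c is the middle locus and the order is b – c – s.
b–c: (130 + 28)/1878 = 0.0841; c–s: (426 + 28)/1878 = 0.2417.
Expected DCO frequency = 0.0841 × 0.2417 ≈ 0.02033; observed = 28/1878 ≈ 0.01491.
Coefficient of coincidence = 0.01491/0.02033 ≈ 0.73; interference = 1 − 0.73 = 0.27.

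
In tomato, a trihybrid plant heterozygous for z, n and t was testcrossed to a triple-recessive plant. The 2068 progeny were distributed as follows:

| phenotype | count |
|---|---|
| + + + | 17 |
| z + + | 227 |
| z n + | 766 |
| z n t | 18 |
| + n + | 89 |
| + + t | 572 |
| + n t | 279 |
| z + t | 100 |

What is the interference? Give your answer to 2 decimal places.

0.40

The two most frequent reciprocal classes, z n + and + + t, are the parental types, so the F1 was z n + / + + t.
The two rarest classes, z n t and + + +, are the double crossovers. Comparing them with the parentals, only the t allele has switched, so t is the middle locus and the order is n – t – z.
n–t: (506 + 35)/2068 = 0.2616; t–z: (189 + 35)/2068 = 0.1083.
Expected DCO frequency = 0.2616 × 0.1083 ≈ 0.02833; observed = 35/2068 ≈ 0.01692.
Coefficient of coincidence = 0.01692/0.02833 ≈ 0.60; interference = 1 − 0.60 = 0.40.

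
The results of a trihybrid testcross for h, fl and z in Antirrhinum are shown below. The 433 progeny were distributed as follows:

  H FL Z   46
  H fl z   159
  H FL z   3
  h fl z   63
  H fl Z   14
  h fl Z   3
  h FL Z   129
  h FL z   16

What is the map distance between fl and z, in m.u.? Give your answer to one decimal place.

8.3 m.u.

The two most frequent reciprocal classes, H fl z and h FL Z, are the parental types, so the F1 was H fl z / h FL Z.
The two rarest classes, H FL z and h fl Z, are the double crossovers. Comparing them with the parentals, only the fl allele has switched, so fl is the middle locus and the order is h – fl – z.
Crossovers in the fl–z interval produce the single-crossover classes H fl Z and h FL z (14 + 16 = 30) plus the double crossovers (6).
RF(fl–z) = (30 + 6) / 433 = 36/433 = 0.0831 → 8.3 m.u.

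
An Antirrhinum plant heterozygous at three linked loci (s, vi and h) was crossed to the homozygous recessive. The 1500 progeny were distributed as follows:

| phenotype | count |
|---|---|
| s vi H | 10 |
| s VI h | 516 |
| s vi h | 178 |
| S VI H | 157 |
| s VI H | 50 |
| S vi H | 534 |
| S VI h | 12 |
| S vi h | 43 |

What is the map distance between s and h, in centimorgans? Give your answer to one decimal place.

7.7 centimorgans

The two most frequent reciprocal classes, S vi H and s VI h, are the parental types, so the F1 was S vi H / s VI h.
The two rarest classes, s vi H and S VI h, are the double crossovers. Comparing them with the parentals, only the s allele has switched, so s is the middle locus and the order is h – s – vi.
Crossovers in the h–s interval produce the single-crossover classes S vi h and s VI H (43 + 50 = 93) plus the double crossovers (22).
RF(h–s) = (93 + 22) / 1500 = 115/1500 = 0.0767 → 7.7 centimorgans.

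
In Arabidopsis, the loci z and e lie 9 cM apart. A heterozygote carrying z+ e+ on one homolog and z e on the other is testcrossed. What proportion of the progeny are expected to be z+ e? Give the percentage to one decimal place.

4.5%

A map distance of 9 cM corresponds to a recombination frequency of 0.090.
The F1 is z+ e+ / z e, so z+ e is a recombinant gamete class with expected frequency r/2 = 0.090/2 = 0.0450.
That is 0.0450 = 4.5% of the progeny.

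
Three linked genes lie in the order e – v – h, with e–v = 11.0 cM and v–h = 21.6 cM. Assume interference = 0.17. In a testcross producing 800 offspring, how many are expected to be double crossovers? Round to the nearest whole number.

Map distances give recombination frequencies of 0.110 and 0.216 for the two intervals.
With interference 0.17 (so coincidence = 0.83), expected double-crossover frequency = 0.110 × 0.216 × 0.83 = 0.01972.
Expected number = 0.01972 × 800 = 15.78 ≈ 16.

16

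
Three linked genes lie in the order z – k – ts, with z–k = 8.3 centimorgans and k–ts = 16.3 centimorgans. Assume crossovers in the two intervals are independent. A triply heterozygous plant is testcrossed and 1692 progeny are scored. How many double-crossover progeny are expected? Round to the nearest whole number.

23

Map distances give recombination frequencies of 0.083 and 0.163 for the two intervals.
With no interference, expected double-crossover frequency = 0.083 × 0.163 = 0.01353.
Expected number = 0.01353 × 1692 = 22.89 ≈ 23.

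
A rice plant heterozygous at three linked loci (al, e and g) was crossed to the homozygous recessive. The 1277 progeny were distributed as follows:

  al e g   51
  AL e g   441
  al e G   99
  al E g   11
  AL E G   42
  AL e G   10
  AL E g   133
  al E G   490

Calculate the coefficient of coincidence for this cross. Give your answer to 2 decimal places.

0.93

The two most frequent reciprocal classes, al E G and AL e g, are the parental types, so the F1 was al E G / AL e g.
The two rarest classes, al E g and AL e G, are the double crossovers. Comparing them with the parentals, only the g allele has switched, so g is the middle locus and the order is e – g – al.
e–g: (232 + 21)/1277 = 0.1981; g–al: (93 + 21)/1277 = 0.0893.
Expected DCO frequency = 0.1981 × 0.0893 ≈ 0.01769; observed = 21/1277 ≈ 0.01644.
Coefficient of coincidence = 0.01644/0.01769 ≈ 0.93.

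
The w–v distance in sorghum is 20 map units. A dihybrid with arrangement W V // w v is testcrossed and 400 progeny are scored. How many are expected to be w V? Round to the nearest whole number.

A map distance of 20 map units corresponds to a recombination frequency of 0.200.
The F1 is W V / w v, so w V is a recombinant gamete class with expected frequency r/2 = 0.200/2 = 0.1000.
Expected number = 0.1000 × 400 = 40.00 ≈ 40.

40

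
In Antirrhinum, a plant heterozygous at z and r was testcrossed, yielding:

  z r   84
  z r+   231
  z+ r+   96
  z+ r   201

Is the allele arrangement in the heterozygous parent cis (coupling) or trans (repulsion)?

trans

The two most frequent classes are z+ r (201) and z r+ (231); these are the parental (non-recombinant) types.
So the F1 carried z+ r on one chromosome and z r+ on the other — the recessive alleles are on opposite chromosomes (trans / repulsion).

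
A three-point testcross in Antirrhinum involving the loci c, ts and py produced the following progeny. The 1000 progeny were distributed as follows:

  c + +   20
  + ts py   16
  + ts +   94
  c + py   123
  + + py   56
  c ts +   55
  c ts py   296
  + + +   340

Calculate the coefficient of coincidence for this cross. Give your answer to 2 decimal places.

The two most frequent reciprocal classes, + + + and c ts py, are the parental types, so the F1 was + + + / c ts py.
The two rarest classes, c + + and + ts py, are the double crossovers. Comparing them with the parentals, only the c allele has switched, so c is the middle locus and the order is py – c – ts.
py–c: (111 + 36)/1000 = 0.1470; c–ts: (217 + 36)/1000 = 0.2530.
Expected DCO frequency = 0.1470 × 0.2530 ≈ 0.03719; observed = 36/1000 ≈ 0.03600.
Coefficient of coincidence = 0.03600/0.03719 ≈ 0.97.

0.97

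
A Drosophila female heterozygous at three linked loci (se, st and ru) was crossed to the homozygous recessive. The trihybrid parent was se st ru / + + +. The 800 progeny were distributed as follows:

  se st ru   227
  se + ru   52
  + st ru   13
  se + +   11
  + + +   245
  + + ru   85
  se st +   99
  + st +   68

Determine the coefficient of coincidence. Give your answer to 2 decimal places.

The two rarest classes, + st ru and se + +, are the double crossovers. Comparing them with the parentals, only the se allele has switched, so se is the middle locus and the order is ru – se – st.
ru–se: (184 + 24)/800 = 0.2600; se–st: (120 + 24)/800 = 0.1800.
Expected DCO frequency = 0.2600 × 0.1800 ≈ 0.04680; observed = 24/800 ≈ 0.03000.
Coefficient of coincidence = 0.03000/0.04680 ≈ 0.64.

0.64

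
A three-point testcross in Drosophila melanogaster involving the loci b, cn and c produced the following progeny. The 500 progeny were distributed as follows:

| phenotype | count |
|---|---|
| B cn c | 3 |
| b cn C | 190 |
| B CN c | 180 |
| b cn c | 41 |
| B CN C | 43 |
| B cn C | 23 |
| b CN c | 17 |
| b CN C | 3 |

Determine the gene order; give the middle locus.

The two most frequent reciprocal classes, b cn C and B CN c, are the parental types, so the F1 was b cn C / B CN c.
The two rarest classes, b CN C and B cn c, are the double crossovers. Comparing them with the parentals, only the cn allele has switched, so cn is the middle locus and the order is c – cn – b.

cn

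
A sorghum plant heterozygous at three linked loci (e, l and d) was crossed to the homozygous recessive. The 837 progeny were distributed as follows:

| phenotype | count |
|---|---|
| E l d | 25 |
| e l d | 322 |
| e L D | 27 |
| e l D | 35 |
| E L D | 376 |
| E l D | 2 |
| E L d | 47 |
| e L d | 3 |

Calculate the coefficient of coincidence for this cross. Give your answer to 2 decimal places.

0.84

The two most frequent reciprocal classes, E L D and e l d, are the parental types, so the F1 was E L D / e l d.
The two rarest classes, E l D and e L d, are the double crossovers. Comparing them with the parentals, only the l allele has switched, so l is the middle locus and the order is d – l – e.
d–l: (82 + 5)/837 = 0.1039; l–e: (52 + 5)/837 = 0.0681.
Expected DCO frequency = 0.1039 × 0.0681 ≈ 0.00708; observed = 5/837 ≈ 0.00597.
Coefficient of coincidence = 0.00597/0.00708 ≈ 0.84.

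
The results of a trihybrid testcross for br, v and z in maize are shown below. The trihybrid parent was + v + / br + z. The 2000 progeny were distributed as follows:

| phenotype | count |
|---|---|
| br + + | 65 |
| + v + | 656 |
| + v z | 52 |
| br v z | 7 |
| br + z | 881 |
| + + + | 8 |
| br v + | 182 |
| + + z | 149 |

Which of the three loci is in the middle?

v

The two rarest classes, + + + and br v z, are the double crossovers. Comparing them with the parentals, only the v allele has switched, so v is the middle locus and the order is br – v – z.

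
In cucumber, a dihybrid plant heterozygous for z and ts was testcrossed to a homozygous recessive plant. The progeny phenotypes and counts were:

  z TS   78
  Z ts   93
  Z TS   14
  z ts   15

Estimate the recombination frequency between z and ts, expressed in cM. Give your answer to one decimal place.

The two most frequent classes, Z ts (93) and z TS (78), are the parental types, so the F1 was Z ts / z TS.
The recombinant classes are Z TS and z ts: 14 + 15 = 29.
Recombination frequency = 29/200 = 0.1450 ≈ 14.5%, i.e. 14.5 cM.

14.5 cM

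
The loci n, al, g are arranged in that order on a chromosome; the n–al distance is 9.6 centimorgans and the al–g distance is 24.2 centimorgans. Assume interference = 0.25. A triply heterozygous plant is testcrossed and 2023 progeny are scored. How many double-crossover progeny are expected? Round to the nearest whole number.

Map distances give recombination frequencies of 0.096 and 0.242 for the two intervals.
With interference 0.25 (so coincidence = 0.75), expected double-crossover frequency = 0.096 × 0.242 × 0.75 = 0.01742.
Expected number = 0.01742 × 2023 = 35.25 ≈ 35.

35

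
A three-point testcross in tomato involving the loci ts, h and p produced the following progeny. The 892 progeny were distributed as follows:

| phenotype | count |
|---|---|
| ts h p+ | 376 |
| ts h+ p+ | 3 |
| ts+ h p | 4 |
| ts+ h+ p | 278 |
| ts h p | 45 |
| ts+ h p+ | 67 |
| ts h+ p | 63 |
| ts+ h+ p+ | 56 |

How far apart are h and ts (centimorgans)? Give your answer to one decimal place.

The two most frequent reciprocal classes, ts+ h+ p and ts h p+, are the parental types, so the F1 was ts+ h+ p / ts h p+.
The two rarest classes, ts+ h p and ts h+ p+, are the double crossovers. Comparing them with the parentals, only the h allele has switched, so h is the middle locus and the order is p – h – ts.
Crossovers in the h–ts interval produce the single-crossover classes ts h+ p and ts+ h p+ (63 + 67 = 130) plus the double crossovers (7).
RF(h–ts) = (130 + 7) / 892 = 137/892 = 0.1536 → 15.4 centimorgans.

15.4 centimorgans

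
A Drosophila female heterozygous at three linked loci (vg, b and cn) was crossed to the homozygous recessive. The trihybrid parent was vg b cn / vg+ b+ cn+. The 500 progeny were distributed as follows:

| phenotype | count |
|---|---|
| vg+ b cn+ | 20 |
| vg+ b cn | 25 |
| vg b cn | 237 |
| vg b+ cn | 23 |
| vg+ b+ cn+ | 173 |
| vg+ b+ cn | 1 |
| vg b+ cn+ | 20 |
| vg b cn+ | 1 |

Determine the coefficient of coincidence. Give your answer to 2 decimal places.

0.47

The two rarest classes, vg b cn+ and vg+ b+ cn, are the double crossovers. Comparing them with the parentals, only the cn allele has switched, so cn is the middle locus and the order is vg – cn – b.
vg–cn: (45 + 2)/500 = 0.0940; cn–b: (43 + 2)/500 = 0.0900.
Expected DCO frequency = 0.0940 × 0.0900 ≈ 0.00846; observed = 2/500 ≈ 0.00400.
Coefficient of coincidence = 0.00400/0.00846 ≈ 0.47.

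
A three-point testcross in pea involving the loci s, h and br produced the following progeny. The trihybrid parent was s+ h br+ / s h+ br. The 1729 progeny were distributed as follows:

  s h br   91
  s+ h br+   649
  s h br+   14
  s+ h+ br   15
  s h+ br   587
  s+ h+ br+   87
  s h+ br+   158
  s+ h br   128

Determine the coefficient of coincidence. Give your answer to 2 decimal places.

The two rarest classes, s h br+ and s+ h+ br, are the double crossovers. Comparing them with the parentals, only the s allele has switched, so s is the middle locus and the order is h – s – br.
h–s: (178 + 29)/1729 = 0.1197; s–br: (286 + 29)/1729 = 0.1822.
Expected DCO frequency = 0.1197 × 0.1822 ≈ 0.02181; observed = 29/1729 ≈ 0.01677.
Coefficient of coincidence = 0.01677/0.02181 ≈ 0.77.

0.77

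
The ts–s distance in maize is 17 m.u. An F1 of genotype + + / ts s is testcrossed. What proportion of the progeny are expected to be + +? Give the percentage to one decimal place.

41.5%

A map distance of 17 m.u. corresponds to a recombination frequency of 0.170.
The F1 is + + / ts s, so + + is a parental gamete class with expected frequency (1 − r)/2 = 0.830/2 = 0.4150.
That is 0.4150 = 41.5% of the progeny.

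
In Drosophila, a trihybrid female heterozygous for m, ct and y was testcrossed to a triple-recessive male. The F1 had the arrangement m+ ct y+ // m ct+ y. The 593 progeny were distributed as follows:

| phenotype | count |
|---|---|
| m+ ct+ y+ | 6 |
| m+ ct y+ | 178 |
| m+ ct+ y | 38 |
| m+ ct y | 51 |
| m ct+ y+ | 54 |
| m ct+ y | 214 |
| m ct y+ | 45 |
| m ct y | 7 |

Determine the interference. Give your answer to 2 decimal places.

The two rarest classes, m+ ct+ y+ and m ct y, are the double crossovers. Comparing them with the parentals, only the ct allele has switched, so ct is the middle locus and the order is m – ct – y.
m–ct: (83 + 13)/593 = 0.1619; ct–y: (105 + 13)/593 = 0.1990.
Expected DCO frequency = 0.1619 × 0.1990 ≈ 0.03222; observed = 13/593 ≈ 0.02192.
Coefficient of coincidence = 0.02192/0.03222 ≈ 0.68; interference = 1 − 0.68 = 0.32.

0.32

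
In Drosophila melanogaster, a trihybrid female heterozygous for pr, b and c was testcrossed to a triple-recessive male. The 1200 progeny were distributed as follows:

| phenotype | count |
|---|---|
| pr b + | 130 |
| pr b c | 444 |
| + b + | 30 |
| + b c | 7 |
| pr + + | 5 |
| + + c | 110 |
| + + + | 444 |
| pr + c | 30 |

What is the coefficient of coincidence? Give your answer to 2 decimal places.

The two most frequent reciprocal classes, + + + and pr b c, are the parental types, so the F1 was + + + / pr b c.
The two rarest classes, pr + + and + b c, are the double crossovers. Comparing them with the parentals, only the pr allele has switched, so pr is the middle locus and the order is c – pr – b.
c–pr: (240 + 12)/1200 = 0.2100; pr–b: (60 + 12)/1200 = 0.0600.
Expected DCO frequency = 0.2100 × 0.0600 ≈ 0.01260; observed = 12/1200 ≈ 0.01000.
Coefficient of coincidence = 0.01000/0.01260 ≈ 0.79.

0.79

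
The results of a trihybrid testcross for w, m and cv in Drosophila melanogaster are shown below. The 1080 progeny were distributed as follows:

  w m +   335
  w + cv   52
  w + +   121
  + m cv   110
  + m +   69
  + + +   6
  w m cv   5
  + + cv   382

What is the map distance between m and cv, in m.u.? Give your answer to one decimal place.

22.4 m.u.

The two most frequent reciprocal classes, + + cv and w m +, are the parental types, so the F1 was + + cv / w m +.
The two rarest classes, + + + and w m cv, are the double crossovers. Comparing them with the parentals, only the cv allele has switched, so cv is the middle locus and the order is m – cv – w.
Crossovers in the m–cv interval produce the single-crossover classes + m cv and w + + (110 + 121 = 231) plus the double crossovers (11).
RF(m–cv) = (231 + 11) / 1080 = 242/1080 = 0.2241 → 22.4 m.u.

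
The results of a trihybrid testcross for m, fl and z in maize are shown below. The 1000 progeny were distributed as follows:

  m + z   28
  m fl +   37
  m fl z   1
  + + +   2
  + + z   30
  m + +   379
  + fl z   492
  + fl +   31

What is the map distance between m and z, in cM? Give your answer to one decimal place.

The two most frequent reciprocal classes, m + + and + fl z, are the parental types, so the F1 was m + + / + fl z.
The two rarest classes, + + + and m fl z, are the double crossovers. Comparing them with the parentals, only the m allele has switched, so m is the middle locus and the order is z – m – fl.
Crossovers in the z–m interval produce the single-crossover classes m + z and + fl + (28 + 31 = 59) plus the double crossovers (3).
RF(z–m) = (59 + 3) / 1000 = 62/1000 = 0.0620 → 6.2 cM.

6.2 cM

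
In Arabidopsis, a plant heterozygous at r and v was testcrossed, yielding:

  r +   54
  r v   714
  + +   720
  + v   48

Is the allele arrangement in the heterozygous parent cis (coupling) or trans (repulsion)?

The two most frequent classes are + + (720) and r v (714); these are the parental (non-recombinant) types.
So the F1 carried + + on one chromosome and r v on the other — the recessive alleles are on the same chromosome (cis / coupling).

cis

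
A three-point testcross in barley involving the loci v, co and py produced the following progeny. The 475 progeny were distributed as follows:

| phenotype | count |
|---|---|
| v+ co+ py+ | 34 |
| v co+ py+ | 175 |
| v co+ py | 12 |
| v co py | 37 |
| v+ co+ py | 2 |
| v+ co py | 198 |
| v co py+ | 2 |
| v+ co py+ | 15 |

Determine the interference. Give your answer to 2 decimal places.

The two most frequent reciprocal classes, v co+ py+ and v+ co py, are the parental types, so the F1 was v co+ py+ / v+ co py.
The two rarest classes, v co py+ and v+ co+ py, are the double crossovers. Comparing them with the parentals, only the co allele has switched, so co is the middle locus and the order is py – co – v.
py–co: (27 + 4)/475 = 0.0653; co–v: (71 + 4)/475 = 0.1579.
Expected DCO frequency = 0.0653 × 0.1579 ≈ 0.01031; observed = 4/475 ≈ 0.00842.
Coefficient of coincidence = 0.00842/0.01031 ≈ 0.82; interference = 1 − 0.82 = 0.18.

0.18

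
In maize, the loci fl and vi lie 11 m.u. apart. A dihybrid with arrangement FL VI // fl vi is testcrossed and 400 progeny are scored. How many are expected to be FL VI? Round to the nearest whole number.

178

A map distance of 11 m.u. corresponds to a recombination frequency of 0.110.
The F1 is FL VI / fl vi, so FL VI is a parental gamete class with expected frequency (1 − r)/2 = 0.890/2 = 0.4450.
Expected number = 0.4450 × 400 = 178.00 ≈ 178.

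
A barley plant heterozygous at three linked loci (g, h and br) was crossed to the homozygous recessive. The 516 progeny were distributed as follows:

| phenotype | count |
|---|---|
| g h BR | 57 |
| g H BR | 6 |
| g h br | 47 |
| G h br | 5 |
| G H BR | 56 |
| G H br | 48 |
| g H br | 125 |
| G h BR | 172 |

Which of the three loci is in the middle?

The two most frequent reciprocal classes, g H br and G h BR, are the parental types, so the F1 was g H br / G h BR.
The two rarest classes, g H BR and G h br, are the double crossovers. Comparing them with the parentals, only the br allele has switched, so br is the middle locus and the order is h – br – g.

br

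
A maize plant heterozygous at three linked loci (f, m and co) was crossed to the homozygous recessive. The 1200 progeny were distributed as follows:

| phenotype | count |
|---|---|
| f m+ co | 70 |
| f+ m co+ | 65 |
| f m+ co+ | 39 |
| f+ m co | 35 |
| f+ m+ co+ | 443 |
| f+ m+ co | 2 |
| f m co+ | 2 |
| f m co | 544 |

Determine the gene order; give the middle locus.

co

The two most frequent reciprocal classes, f+ m+ co+ and f m co, are the parental types, so the F1 was f+ m+ co+ / f m co.
The two rarest classes, f+ m+ co and f m co+, are the double crossovers. Comparing them with the parentals, only the co allele has switched, so co is the middle locus and the order is m – co – f.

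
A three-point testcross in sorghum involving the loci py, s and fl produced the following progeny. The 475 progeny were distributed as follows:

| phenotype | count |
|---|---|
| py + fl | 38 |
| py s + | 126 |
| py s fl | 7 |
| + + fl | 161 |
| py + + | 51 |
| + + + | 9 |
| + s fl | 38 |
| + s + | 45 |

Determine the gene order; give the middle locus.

The two most frequent reciprocal classes, + + fl and py s +, are the parental types, so the F1 was + + fl / py s +.
The two rarest classes, + + + and py s fl, are the double crossovers. Comparing them with the parentals, only the fl allele has switched, so fl is the middle locus and the order is py – fl – s.

fl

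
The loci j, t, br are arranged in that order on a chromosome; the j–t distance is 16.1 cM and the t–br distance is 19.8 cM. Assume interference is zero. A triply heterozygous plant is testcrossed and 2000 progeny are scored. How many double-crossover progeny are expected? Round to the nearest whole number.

64

Map distances give recombination frequencies of 0.161 and 0.198 for the two intervals.
With no interference, expected double-crossover frequency = 0.161 × 0.198 = 0.03188.
Expected number = 0.03188 × 2000 = 63.76 ≈ 64.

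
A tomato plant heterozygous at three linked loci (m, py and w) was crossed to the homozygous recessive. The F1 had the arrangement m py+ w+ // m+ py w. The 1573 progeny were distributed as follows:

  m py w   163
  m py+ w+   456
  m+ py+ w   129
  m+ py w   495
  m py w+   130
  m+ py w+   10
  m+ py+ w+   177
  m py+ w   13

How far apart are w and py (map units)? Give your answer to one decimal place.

The two rarest classes, m py+ w and m+ py w+, are the double crossovers. Comparing them with the parentals, only the w allele has switched, so w is the middle locus and the order is py – w – m.
Crossovers in the py–w interval produce the single-crossover classes m py w+ and m+ py+ w (130 + 129 = 259) plus the double crossovers (23).
RF(py–w) = (259 + 23) / 1573 = 282/1573 = 0.1793 → 17.9 map units.

17.9 map units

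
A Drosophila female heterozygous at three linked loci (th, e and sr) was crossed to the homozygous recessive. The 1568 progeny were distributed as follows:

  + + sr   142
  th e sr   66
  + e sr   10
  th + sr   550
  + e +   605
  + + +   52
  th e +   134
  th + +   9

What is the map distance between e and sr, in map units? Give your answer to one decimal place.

8.7 map units

The two most frequent reciprocal classes, th + sr and + e +, are the parental types, so the F1 was th + sr / + e +.
The two rarest classes, th + + and + e sr, are the double crossovers. Comparing them with the parentals, only the sr allele has switched, so sr is the middle locus and the order is th – sr – e.
Crossovers in the sr–e interval produce the single-crossover classes th e sr and + + + (66 + 52 = 118) plus the double crossovers (19).
RF(sr–e) = (118 + 19) / 1568 = 137/1568 = 0.0874 → 8.7 map units.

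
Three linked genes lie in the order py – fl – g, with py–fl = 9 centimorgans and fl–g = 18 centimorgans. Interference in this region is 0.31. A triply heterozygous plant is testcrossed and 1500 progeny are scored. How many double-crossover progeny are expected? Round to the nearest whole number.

17

Map distances give recombination frequencies of 0.090 and 0.180 for the two intervals.
With interference 0.31 (so coincidence = 0.69), expected double-crossover frequency = 0.090 × 0.180 × 0.69 = 0.01118.
Expected number = 0.01118 × 1500 = 16.77 ≈ 17.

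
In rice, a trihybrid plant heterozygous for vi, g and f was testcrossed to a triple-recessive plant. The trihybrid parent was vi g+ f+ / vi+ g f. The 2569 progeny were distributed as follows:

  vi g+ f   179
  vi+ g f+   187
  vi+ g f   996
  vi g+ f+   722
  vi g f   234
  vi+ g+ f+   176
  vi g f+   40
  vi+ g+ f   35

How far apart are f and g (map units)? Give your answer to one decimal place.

The two rarest classes, vi g f+ and vi+ g+ f, are the double crossovers. Comparing them with the parentals, only the g allele has switched, so g is the middle locus and the order is vi – g – f.
Crossovers in the g–f interval produce the single-crossover classes vi g+ f and vi+ g f+ (179 + 187 = 366) plus the double crossovers (75).
RF(g–f) = (366 + 75) / 2569 = 441/2569 = 0.1717 → 17.2 map units.

17.2 map units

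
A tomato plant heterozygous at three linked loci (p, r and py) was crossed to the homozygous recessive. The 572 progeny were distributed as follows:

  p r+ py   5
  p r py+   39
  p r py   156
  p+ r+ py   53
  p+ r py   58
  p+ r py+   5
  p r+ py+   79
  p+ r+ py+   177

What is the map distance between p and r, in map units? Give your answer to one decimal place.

25.7 map units

The two most frequent reciprocal classes, p+ r+ py+ and p r py, are the parental types, so the F1 was p+ r+ py+ / p r py.
The two rarest classes, p+ r py+ and p r+ py, are the double crossovers. Comparing them with the parentals, only the r allele has switched, so r is the middle locus and the order is py – r – p.
Crossovers in the r–p interval produce the single-crossover classes p r+ py+ and p+ r py (79 + 58 = 137) plus the double crossovers (10).
RF(r–p) = (137 + 10) / 572 = 147/572 = 0.2570 → 25.7 map units.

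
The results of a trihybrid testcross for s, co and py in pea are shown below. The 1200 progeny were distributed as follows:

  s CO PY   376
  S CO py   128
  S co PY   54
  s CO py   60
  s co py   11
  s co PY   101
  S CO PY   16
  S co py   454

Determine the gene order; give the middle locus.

The two most frequent reciprocal classes, s CO PY and S co py, are the parental types, so the F1 was s CO PY / S co py.
The two rarest classes, S CO PY and s co py, are the double crossovers. Comparing them with the parentals, only the s allele has switched, so s is the middle locus and the order is py – s – co.

s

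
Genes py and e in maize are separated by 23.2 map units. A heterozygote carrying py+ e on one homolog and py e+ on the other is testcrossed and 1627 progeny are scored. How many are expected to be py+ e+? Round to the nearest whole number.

189

A map distance of 23.2 map units corresponds to a recombination frequency of 0.232.
The F1 is py+ e / py e+, so py+ e+ is a recombinant gamete class with expected frequency r/2 = 0.232/2 = 0.1160.
Expected number = 0.1160 × 1627 = 188.73 ≈ 189.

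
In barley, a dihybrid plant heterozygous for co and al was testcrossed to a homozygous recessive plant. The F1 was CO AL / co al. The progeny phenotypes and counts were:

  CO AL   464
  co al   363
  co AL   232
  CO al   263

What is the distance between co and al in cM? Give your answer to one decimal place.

The recombinant classes are CO al and co AL: 263 + 232 = 495.
Recombination frequency = 495/1322 = 0.3744 ≈ 37.4%, i.e. 37.4 cM.

37.4 cM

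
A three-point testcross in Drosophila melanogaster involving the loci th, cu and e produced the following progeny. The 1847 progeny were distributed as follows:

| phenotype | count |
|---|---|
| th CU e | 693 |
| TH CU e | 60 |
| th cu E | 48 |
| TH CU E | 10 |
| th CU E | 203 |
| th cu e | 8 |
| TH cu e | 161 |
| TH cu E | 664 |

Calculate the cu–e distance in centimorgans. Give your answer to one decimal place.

The two most frequent reciprocal classes, th CU e and TH cu E, are the parental types, so the F1 was th CU e / TH cu E.
The two rarest classes, th cu e and TH CU E, are the double crossovers. Comparing them with the parentals, only the cu allele has switched, so cu is the middle locus and the order is th – cu – e.
Crossovers in the cu–e interval produce the single-crossover classes th CU E and TH cu e (203 + 161 = 364) plus the double crossovers (18).
RF(cu–e) = (364 + 18) / 1847 = 382/1847 = 0.2068 → 20.7 centimorgans.

20.7 centimorgans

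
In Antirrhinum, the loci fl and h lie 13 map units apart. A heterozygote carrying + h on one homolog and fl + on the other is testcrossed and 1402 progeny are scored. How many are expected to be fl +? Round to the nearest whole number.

610

A map distance of 13 map units corresponds to a recombination frequency of 0.130.
The F1 is + h / fl +, so fl + is a parental gamete class with expected frequency (1 − r)/2 = 0.870/2 = 0.4350.
Expected number = 0.4350 × 1402 = 609.87 ≈ 610.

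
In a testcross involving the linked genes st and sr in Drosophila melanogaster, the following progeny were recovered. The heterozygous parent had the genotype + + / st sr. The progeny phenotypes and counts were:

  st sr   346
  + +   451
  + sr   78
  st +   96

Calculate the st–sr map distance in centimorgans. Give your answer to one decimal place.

17.9 centimorgans

The recombinant classes are + sr and st +: 78 + 96 = 174.
Recombination frequency = 174/971 = 0.1792 ≈ 17.9%, i.e. 17.9 centimorgans.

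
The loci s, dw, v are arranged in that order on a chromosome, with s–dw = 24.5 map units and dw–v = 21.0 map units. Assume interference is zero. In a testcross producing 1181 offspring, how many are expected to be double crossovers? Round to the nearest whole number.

Map distances give recombination frequencies of 0.245 and 0.210 for the two intervals.
With no interference, expected double-crossover frequency = 0.245 × 0.210 = 0.05145.
Expected number = 0.05145 × 1181 = 60.76 ≈ 61.

61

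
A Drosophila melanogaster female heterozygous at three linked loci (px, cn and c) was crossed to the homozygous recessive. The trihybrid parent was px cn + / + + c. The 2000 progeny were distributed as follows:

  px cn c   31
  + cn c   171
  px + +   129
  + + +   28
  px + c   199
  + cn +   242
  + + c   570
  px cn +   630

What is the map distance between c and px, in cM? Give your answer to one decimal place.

25.0 cM

The two rarest classes, px cn c and + + +, are the double crossovers. Comparing them with the parentals, only the c allele has switched, so c is the middle locus and the order is px – c – cn.
Crossovers in the px–c interval produce the single-crossover classes + cn + and px + c (242 + 199 = 441) plus the double crossovers (59).
RF(px–c) = (441 + 59) / 2000 = 500/2000 = 0.2500 → 25.0 cM.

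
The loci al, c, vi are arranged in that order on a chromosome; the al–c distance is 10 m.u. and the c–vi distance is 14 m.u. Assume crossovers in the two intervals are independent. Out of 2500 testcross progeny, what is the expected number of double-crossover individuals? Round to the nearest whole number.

Map distances give recombination frequencies of 0.100 and 0.140 for the two intervals.
With no interference, expected double-crossover frequency = 0.100 × 0.140 = 0.01400.
Expected number = 0.01400 × 2500 = 35.00 ≈ 35.

35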